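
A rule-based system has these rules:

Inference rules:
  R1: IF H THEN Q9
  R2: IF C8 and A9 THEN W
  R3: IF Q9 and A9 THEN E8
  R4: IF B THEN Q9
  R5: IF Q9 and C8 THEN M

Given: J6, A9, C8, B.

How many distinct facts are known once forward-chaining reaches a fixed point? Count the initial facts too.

8

Round 1 fires R2, R4, giving W, Q9.
Round 2 fires R3, R5, giving E8, M.
Closure: {A9, B, C8, E8, J6, M, Q9, W} — 8 facts.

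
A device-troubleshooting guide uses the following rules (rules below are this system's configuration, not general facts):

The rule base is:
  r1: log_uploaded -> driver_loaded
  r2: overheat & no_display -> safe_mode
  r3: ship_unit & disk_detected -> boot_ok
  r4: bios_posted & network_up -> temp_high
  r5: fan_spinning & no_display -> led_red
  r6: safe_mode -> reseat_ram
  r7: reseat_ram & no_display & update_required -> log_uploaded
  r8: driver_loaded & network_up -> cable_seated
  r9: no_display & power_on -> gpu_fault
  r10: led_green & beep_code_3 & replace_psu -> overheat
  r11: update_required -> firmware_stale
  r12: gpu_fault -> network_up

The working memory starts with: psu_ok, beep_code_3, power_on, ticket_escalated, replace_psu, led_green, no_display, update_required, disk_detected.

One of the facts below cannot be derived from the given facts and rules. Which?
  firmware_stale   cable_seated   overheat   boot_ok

boot_ok

Round 1: r9 [no_display & power_on -> gpu_fault]; r10 [led_green & beep_code_3 & replace_psu -> overheat]; r11 [update_required -> firmware_stale]. Adds gpu_fault, overheat, firmware_stale.
Round 2: r2 [overheat & no_display -> safe_mode]; r12 [gpu_fault -> network_up]. Adds safe_mode, network_up.
Round 3: r6 [safe_mode -> reseat_ram]. Adds reseat_ram.
Round 4: r7 [reseat_ram & no_display & update_required -> log_uploaded]. Adds log_uploaded.
Round 5: r1 [log_uploaded -> driver_loaded]. Adds driver_loaded.
Round 6: r8 [driver_loaded & network_up -> cable_seated]. Adds cable_seated.
Derived: cable_seated (round 6), firmware_stale (round 1), overheat (round 1). boot_ok never appears in any round.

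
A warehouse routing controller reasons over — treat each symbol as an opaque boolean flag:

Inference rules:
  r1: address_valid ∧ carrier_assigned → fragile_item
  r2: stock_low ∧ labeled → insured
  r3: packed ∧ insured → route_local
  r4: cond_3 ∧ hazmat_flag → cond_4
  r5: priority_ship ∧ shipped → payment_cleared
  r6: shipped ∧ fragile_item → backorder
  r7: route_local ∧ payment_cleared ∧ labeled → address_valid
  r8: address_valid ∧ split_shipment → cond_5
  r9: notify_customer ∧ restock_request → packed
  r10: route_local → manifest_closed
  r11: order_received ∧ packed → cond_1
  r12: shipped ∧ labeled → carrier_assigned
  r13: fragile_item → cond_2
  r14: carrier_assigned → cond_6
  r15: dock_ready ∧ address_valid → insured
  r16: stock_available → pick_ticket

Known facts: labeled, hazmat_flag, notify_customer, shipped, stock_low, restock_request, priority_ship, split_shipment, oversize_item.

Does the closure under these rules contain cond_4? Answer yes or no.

[1] r2 [stock_low ∧ labeled → insured]; r5 [priority_ship ∧ shipped → payment_cleared]; r9 [notify_customer ∧ restock_request → packed]; r12 [shipped ∧ labeled → carrier_assigned]. ⇒ new: insured, payment_cleared, packed, carrier_assigned.
[2] r3 [packed ∧ insured → route_local]; r14 [carrier_assigned → cond_6]. ⇒ new: route_local, cond_6.
[3] r7 [route_local ∧ payment_cleared ∧ labeled → address_valid]; r10 [route_local → manifest_closed]. ⇒ new: address_valid, manifest_closed.
[4] r1 [address_valid ∧ carrier_assigned → fragile_item]; r8 [address_valid ∧ split_shipment → cond_5]. ⇒ new: fragile_item, cond_5.
[5] r6 [shipped ∧ fragile_item → backorder]; r13 [fragile_item → cond_2]. ⇒ new: backorder, cond_2.
Fixed point reached. cond_4 is concluded only by r4; r4 needs cond_3 (never derived).

no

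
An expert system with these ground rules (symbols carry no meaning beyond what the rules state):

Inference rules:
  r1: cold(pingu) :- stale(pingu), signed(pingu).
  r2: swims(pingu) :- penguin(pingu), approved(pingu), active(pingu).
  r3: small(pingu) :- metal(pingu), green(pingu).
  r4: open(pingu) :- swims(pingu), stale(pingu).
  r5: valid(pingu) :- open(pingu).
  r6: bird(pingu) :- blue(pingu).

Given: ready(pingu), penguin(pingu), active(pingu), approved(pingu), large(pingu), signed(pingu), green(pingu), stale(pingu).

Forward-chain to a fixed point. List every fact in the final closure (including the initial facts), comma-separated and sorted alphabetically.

active(pingu), approved(pingu), cold(pingu), green(pingu), large(pingu), open(pingu), penguin(pingu), ready(pingu), signed(pingu), stale(pingu), swims(pingu), valid(pingu)

[1] r1 [cold(pingu) :- stale(pingu), signed(pingu).]; r2 [swims(pingu) :- penguin(pingu), approved(pingu), active(pingu).]. ⇒ new: cold(pingu), swims(pingu).
[2] r4 [open(pingu) :- swims(pingu), stale(pingu).]. ⇒ new: open(pingu).
[3] r5 [valid(pingu) :- open(pingu).]. ⇒ new: valid(pingu).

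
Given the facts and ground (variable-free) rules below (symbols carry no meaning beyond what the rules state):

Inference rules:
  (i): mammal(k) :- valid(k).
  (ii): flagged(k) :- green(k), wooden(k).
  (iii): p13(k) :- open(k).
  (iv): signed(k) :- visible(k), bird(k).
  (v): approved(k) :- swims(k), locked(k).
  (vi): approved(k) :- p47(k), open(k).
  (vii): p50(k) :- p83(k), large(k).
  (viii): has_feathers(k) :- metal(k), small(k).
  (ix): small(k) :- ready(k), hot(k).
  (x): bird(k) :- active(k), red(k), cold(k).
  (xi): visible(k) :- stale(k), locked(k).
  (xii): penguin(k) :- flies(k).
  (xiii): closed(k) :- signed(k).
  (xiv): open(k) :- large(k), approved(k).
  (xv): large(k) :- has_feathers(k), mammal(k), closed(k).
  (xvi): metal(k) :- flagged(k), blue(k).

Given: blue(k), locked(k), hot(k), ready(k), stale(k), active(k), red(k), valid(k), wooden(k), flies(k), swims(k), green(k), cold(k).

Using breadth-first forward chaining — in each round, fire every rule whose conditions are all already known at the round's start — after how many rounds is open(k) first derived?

Round 1: (i) [mammal(k) :- valid(k).]; (ii) [flagged(k) :- green(k), wooden(k).]; (v) [approved(k) :- swims(k), locked(k).]; (ix) [small(k) :- ready(k), hot(k).]; (x) [bird(k) :- active(k), red(k), cold(k).]; (xi) [visible(k) :- stale(k), locked(k).]; (xii) [penguin(k) :- flies(k).]. New: mammal(k), flagged(k), approved(k), small(k), bird(k), visible(k), penguin(k).
Round 2: (iv) [signed(k) :- visible(k), bird(k).]; (xvi) [metal(k) :- flagged(k), blue(k).]. New: signed(k), metal(k).
Round 3: (viii) [has_feathers(k) :- metal(k), small(k).]; (xiii) [closed(k) :- signed(k).]. New: has_feathers(k), closed(k).
Round 4: (xv) [large(k) :- has_feathers(k), mammal(k), closed(k).]. New: large(k).
Round 5: (xiv) [open(k) :- large(k), approved(k).]. New: open(k).
open(k) first appears in round 5.

5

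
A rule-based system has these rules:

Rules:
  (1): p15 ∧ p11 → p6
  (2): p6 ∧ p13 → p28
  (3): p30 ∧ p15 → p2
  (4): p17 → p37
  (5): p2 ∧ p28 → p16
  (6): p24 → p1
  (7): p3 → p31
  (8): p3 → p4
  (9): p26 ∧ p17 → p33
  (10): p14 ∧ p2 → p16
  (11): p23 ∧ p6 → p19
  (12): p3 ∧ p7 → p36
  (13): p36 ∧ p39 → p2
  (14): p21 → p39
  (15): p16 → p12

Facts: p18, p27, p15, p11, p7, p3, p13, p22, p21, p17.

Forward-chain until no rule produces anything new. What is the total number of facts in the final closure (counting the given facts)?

20

Round 1 fires (1), (4), (7), (8), (12), (14), giving p6, p37, p31, p4, p36, p39.
Round 2 fires (2), (13), giving p28, p2.
Round 3 fires (5), giving p16.
Round 4 fires (15), giving p12.
Closure: {p11, p12, p13, p15, p16, p17, p18, p2, p21, p22, p27, p28, p3, p31, p36, p37, p39, p4, p6, p7} — 20 facts.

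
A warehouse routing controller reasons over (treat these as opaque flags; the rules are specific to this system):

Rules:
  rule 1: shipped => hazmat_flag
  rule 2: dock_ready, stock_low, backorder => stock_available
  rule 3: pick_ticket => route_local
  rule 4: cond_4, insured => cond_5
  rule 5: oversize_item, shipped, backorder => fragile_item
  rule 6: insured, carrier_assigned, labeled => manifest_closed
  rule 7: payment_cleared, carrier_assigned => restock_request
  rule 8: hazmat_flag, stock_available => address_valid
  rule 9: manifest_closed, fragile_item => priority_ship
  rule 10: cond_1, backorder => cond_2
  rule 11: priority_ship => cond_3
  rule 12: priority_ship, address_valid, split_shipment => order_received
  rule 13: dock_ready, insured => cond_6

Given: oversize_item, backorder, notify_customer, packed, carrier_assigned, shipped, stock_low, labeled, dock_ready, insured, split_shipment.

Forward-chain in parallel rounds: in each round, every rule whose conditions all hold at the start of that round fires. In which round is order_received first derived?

3

Round 1: rule 1 [shipped => hazmat_flag]; rule 2 [dock_ready, stock_low, backorder => stock_available]; rule 5 [oversize_item, shipped, backorder => fragile_item]; rule 6 [insured, carrier_assigned, labeled => manifest_closed]; rule 13 [dock_ready, insured => cond_6]. New: hazmat_flag, stock_available, fragile_item, manifest_closed, cond_6.
Round 2: rule 8 [hazmat_flag, stock_available => address_valid]; rule 9 [manifest_closed, fragile_item => priority_ship]. New: address_valid, priority_ship.
Round 3: rule 11 [priority_ship => cond_3]; rule 12 [priority_ship, address_valid, split_shipment => order_received]. New: cond_3, order_received.
order_received first appears in round 3.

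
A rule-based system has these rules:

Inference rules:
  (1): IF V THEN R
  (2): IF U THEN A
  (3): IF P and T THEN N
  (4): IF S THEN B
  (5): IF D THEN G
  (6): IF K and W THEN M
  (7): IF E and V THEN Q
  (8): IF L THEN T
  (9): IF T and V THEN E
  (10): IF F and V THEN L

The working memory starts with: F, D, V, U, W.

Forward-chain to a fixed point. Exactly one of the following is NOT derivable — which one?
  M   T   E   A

Round 1: (1) [IF V THEN R]; (2) [IF U THEN A]; (5) [IF D THEN G]; (10) [IF F and V THEN L]. New: R, A, G, L.
Round 2: (8) [IF L THEN T]. New: T.
Round 3: (9) [IF T and V THEN E]. New: E.
Round 4: (7) [IF E and V THEN Q]. New: Q.
Derived: A (round 1), E (round 3), T (round 2). M never appears in any round.

M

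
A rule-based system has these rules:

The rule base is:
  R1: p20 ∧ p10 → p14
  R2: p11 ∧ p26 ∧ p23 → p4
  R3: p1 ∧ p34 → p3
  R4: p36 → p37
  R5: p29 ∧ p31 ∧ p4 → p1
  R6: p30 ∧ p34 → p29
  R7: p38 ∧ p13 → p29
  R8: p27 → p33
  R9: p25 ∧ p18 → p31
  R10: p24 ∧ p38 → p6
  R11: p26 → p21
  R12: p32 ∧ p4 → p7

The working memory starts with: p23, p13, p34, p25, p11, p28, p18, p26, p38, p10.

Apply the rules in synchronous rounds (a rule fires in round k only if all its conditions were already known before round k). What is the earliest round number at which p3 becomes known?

Round 1 — R2, R7, R9, R11, derive p4, p29, p31, p21.
Round 2 — R5, derive p1.
Round 3 — R3, derive p3.
p3 first appears in round 3.

3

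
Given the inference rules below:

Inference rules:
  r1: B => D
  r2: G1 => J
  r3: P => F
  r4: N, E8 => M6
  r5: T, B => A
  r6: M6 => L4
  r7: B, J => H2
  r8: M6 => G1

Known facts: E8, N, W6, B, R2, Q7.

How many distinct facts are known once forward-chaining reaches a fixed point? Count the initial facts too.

12

Round 1: r1 [B => D]; r4 [N, E8 => M6]. New: D, M6.
Round 2: r6 [M6 => L4]; r8 [M6 => G1]. New: L4, G1.
Round 3: r2 [G1 => J]. New: J.
Round 4: r7 [B, J => H2]. New: H2.
Closure: {B, D, E8, G1, H2, J, L4, M6, N, Q7, R2, W6} — 12 facts.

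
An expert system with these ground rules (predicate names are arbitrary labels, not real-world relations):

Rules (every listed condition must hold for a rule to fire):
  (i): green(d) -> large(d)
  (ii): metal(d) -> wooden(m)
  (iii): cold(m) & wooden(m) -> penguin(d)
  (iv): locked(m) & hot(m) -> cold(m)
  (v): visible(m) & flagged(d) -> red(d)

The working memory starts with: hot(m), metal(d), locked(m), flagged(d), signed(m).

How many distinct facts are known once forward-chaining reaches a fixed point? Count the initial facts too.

Round 1 — (ii), (iv), derive wooden(m), cold(m).
Round 2 — (iii), derive penguin(d).
Closure: {cold(m), flagged(d), hot(m), locked(m), metal(d), penguin(d), signed(m), wooden(m)} — 8 facts.

8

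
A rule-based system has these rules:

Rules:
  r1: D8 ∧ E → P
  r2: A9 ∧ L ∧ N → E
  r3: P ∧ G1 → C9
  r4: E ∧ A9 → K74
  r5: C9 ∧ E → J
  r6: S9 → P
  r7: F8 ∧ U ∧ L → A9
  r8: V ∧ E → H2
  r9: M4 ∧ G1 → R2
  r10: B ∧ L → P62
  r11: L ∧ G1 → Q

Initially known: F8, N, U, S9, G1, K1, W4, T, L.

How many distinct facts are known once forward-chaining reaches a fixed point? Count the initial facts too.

[1] r6 [S9 → P]; r7 [F8 ∧ U ∧ L → A9]; r11 [L ∧ G1 → Q]. ⇒ new: P, A9, Q.
[2] r2 [A9 ∧ L ∧ N → E]; r3 [P ∧ G1 → C9]. ⇒ new: E, C9.
[3] r4 [E ∧ A9 → K74]; r5 [C9 ∧ E → J]. ⇒ new: K74, J.
Closure: {A9, C9, E, F8, G1, J, K1, K74, L, N, P, Q, S9, T, U, W4} — 16 facts.

16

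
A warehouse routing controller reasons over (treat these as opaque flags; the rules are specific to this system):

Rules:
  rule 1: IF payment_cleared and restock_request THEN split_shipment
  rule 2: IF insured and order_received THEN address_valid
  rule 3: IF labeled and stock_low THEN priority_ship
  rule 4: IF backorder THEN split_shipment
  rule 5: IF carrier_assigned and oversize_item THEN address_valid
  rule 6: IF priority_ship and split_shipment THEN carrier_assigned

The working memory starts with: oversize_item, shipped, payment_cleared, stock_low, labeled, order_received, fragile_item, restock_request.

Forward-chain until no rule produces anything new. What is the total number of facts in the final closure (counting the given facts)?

Round 1 fires rule 1, rule 3, giving split_shipment, priority_ship.
Round 2 fires rule 6, giving carrier_assigned.
Round 3 fires rule 5, giving address_valid.
Closure: {address_valid, carrier_assigned, fragile_item, labeled, order_received, oversize_item, payment_cleared, priority_ship, restock_request, shipped, split_shipment, stock_low} — 12 facts.

12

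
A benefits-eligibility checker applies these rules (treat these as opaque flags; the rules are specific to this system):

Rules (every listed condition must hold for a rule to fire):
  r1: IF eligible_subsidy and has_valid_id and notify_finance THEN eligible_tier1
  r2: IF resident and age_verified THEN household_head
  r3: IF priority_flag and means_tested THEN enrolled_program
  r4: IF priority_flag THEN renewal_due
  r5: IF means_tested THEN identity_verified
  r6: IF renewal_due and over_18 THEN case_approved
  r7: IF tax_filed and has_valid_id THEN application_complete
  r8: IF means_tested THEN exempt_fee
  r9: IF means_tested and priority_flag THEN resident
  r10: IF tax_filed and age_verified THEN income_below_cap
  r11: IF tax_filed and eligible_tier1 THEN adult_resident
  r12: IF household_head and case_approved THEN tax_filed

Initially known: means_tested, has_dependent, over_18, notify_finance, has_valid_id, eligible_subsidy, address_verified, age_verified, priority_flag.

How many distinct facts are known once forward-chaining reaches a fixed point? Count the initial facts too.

Round 1: r1 [IF eligible_subsidy and has_valid_id and notify_finance THEN eligible_tier1]; r3 [IF priority_flag and means_tested THEN enrolled_program]; r4 [IF priority_flag THEN renewal_due]; r5 [IF means_tested THEN identity_verified]; r8 [IF means_tested THEN exempt_fee]; r9 [IF means_tested and priority_flag THEN resident]. Adds eligible_tier1, enrolled_program, renewal_due, identity_verified, exempt_fee, resident.
Round 2: r2 [IF resident and age_verified THEN household_head]; r6 [IF renewal_due and over_18 THEN case_approved]. Adds household_head, case_approved.
Round 3: r12 [IF household_head and case_approved THEN tax_filed]. Adds tax_filed.
Round 4: r7 [IF tax_filed and has_valid_id THEN application_complete]; r10 [IF tax_filed and age_verified THEN income_below_cap]; r11 [IF tax_filed and eligible_tier1 THEN adult_resident]. Adds application_complete, income_below_cap, adult_resident.
Closure: {address_verified, adult_resident, age_verified, application_complete, case_approved, eligible_subsidy, eligible_tier1, enrolled_program, exempt_fee, has_dependent, has_valid_id, household_head, identity_verified, income_below_cap, means_tested, notify_finance, over_18, priority_flag, renewal_due, resident, tax_filed} — 21 facts.

21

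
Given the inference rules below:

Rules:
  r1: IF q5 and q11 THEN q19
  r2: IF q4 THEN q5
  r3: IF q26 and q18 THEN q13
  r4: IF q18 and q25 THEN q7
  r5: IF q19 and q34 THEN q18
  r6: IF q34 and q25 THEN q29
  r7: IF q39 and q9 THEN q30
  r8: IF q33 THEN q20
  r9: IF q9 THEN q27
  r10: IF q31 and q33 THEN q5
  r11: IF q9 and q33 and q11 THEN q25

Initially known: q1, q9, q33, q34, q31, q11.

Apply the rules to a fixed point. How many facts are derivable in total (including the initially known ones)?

14

[1] r8 [IF q33 THEN q20]; r9 [IF q9 THEN q27]; r10 [IF q31 and q33 THEN q5]; r11 [IF q9 and q33 and q11 THEN q25]. ⇒ new: q20, q27, q5, q25.
[2] r1 [IF q5 and q11 THEN q19]; r6 [IF q34 and q25 THEN q29]. ⇒ new: q19, q29.
[3] r5 [IF q19 and q34 THEN q18]. ⇒ new: q18.
[4] r4 [IF q18 and q25 THEN q7]. ⇒ new: q7.
Closure: {q1, q11, q18, q19, q20, q25, q27, q29, q31, q33, q34, q5, q7, q9} — 14 facts.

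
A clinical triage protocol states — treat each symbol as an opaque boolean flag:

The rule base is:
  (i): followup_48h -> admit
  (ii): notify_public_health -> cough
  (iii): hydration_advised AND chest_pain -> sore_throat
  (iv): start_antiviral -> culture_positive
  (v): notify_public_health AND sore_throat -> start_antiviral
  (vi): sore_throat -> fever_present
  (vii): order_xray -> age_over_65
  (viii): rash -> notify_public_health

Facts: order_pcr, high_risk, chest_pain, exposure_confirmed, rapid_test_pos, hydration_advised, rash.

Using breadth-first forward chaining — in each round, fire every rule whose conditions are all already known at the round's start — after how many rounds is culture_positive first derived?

3

Round 1 fires (iii), (viii), giving sore_throat, notify_public_health.
Round 2 fires (ii), (v), (vi), giving cough, start_antiviral, fever_present.
Round 3 fires (iv), giving culture_positive.
culture_positive first appears in round 3.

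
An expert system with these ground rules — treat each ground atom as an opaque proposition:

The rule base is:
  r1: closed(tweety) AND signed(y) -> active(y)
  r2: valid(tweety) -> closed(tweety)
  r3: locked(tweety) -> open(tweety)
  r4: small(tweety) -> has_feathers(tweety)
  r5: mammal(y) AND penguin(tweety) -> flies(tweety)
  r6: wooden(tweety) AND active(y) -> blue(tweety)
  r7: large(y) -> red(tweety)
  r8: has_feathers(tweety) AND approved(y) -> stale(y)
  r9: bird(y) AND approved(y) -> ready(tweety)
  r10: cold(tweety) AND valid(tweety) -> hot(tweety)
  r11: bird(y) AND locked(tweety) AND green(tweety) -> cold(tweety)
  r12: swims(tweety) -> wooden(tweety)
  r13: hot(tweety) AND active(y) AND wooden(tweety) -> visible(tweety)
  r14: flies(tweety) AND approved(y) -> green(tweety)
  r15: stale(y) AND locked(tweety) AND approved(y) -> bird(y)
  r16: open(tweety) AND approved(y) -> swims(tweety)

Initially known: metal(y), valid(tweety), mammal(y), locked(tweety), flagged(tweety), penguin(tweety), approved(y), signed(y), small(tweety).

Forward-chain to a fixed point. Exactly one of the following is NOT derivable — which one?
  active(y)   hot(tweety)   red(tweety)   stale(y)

Round 1 — r2, r3, r4, r5, derive closed(tweety), open(tweety), has_feathers(tweety), flies(tweety).
Round 2 — r1, r8, r14, r16, derive active(y), stale(y), green(tweety), swims(tweety).
Round 3 — r12, r15, derive wooden(tweety), bird(y).
Round 4 — r6, r9, r11, derive blue(tweety), ready(tweety), cold(tweety).
Round 5 — r10, derive hot(tweety).
Round 6 — r13, derive visible(tweety).
Derived: active(y) (round 2), stale(y) (round 2), hot(tweety) (round 5). red(tweety) never appears in any round.

red(tweety)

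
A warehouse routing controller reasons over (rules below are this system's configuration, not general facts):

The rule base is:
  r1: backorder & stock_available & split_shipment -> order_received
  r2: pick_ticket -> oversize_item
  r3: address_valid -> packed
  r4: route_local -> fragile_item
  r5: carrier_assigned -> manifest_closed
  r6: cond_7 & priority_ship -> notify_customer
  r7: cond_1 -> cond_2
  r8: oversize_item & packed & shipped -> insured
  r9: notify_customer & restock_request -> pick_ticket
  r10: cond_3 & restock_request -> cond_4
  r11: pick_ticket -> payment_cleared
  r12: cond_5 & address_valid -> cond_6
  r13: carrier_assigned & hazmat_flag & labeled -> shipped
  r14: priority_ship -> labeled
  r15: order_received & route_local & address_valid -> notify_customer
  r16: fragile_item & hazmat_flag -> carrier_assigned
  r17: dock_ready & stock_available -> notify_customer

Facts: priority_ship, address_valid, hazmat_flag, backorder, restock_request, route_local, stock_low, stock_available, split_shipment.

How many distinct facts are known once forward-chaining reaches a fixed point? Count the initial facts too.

21

Round 1: r1 [backorder & stock_available & split_shipment -> order_received]; r3 [address_valid -> packed]; r4 [route_local -> fragile_item]; r14 [priority_ship -> labeled]. Adds order_received, packed, fragile_item, labeled.
Round 2: r15 [order_received & route_local & address_valid -> notify_customer]; r16 [fragile_item & hazmat_flag -> carrier_assigned]. Adds notify_customer, carrier_assigned.
Round 3: r5 [carrier_assigned -> manifest_closed]; r9 [notify_customer & restock_request -> pick_ticket]; r13 [carrier_assigned & hazmat_flag & labeled -> shipped]. Adds manifest_closed, pick_ticket, shipped.
Round 4: r2 [pick_ticket -> oversize_item]; r11 [pick_ticket -> payment_cleared]. Adds oversize_item, payment_cleared.
Round 5: r8 [oversize_item & packed & shipped -> insured]. Adds insured.
Closure: {address_valid, backorder, carrier_assigned, fragile_item, hazmat_flag, insured, labeled, manifest_closed, notify_customer, order_received, oversize_item, packed, payment_cleared, pick_ticket, priority_ship, restock_request, route_local, shipped, split_shipment, stock_available, stock_low} — 21 facts.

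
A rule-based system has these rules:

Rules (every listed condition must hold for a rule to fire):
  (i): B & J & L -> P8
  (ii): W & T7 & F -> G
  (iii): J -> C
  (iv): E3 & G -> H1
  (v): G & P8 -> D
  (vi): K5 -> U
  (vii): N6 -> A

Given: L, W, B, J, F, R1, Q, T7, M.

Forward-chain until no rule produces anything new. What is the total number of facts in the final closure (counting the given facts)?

13

Round 1 — (i), (ii), (iii), derive P8, G, C.
Round 2 — (v), derive D.
Closure: {B, C, D, F, G, J, L, M, P8, Q, R1, T7, W} — 13 facts.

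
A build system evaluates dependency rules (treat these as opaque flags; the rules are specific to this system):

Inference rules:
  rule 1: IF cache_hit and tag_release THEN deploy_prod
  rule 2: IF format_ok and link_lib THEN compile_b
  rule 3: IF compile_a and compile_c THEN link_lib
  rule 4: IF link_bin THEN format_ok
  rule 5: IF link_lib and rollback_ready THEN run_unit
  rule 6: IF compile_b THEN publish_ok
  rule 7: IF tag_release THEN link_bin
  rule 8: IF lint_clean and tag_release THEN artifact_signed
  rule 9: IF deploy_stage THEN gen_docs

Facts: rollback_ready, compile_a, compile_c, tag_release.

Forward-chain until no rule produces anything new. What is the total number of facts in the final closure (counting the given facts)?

Round 1 fires rule 3, rule 7, giving link_lib, link_bin.
Round 2 fires rule 4, rule 5, giving format_ok, run_unit.
Round 3 fires rule 2, giving compile_b.
Round 4 fires rule 6, giving publish_ok.
Closure: {compile_a, compile_b, compile_c, format_ok, link_bin, link_lib, publish_ok, rollback_ready, run_unit, tag_release} — 10 facts.

10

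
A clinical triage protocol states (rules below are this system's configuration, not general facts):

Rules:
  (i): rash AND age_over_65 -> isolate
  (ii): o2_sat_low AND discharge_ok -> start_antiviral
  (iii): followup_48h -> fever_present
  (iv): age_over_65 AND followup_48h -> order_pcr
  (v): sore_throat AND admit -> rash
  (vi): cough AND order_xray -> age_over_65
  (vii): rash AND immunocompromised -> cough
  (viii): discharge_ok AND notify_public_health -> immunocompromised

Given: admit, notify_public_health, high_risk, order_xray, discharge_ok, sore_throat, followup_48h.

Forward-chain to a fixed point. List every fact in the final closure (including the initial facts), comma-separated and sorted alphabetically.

Round 1: (iii) [followup_48h -> fever_present]; (v) [sore_throat AND admit -> rash]; (viii) [discharge_ok AND notify_public_health -> immunocompromised]. New: fever_present, rash, immunocompromised.
Round 2: (vii) [rash AND immunocompromised -> cough]. New: cough.
Round 3: (vi) [cough AND order_xray -> age_over_65]. New: age_over_65.
Round 4: (i) [rash AND age_over_65 -> isolate]; (iv) [age_over_65 AND followup_48h -> order_pcr]. New: isolate, order_pcr.

admit, age_over_65, cough, discharge_ok, fever_present, followup_48h, high_risk, immunocompromised, isolate, notify_public_health, order_pcr, order_xray, rash, sore_throat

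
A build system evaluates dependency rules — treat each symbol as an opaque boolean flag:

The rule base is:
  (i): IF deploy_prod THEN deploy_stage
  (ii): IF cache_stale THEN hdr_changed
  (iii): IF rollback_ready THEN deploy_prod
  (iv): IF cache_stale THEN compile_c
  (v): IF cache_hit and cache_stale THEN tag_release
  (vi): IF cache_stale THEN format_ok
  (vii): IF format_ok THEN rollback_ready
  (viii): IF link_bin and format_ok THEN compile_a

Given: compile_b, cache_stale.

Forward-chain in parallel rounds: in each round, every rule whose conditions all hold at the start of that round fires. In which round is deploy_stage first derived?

Round 1: (ii) [IF cache_stale THEN hdr_changed]; (iv) [IF cache_stale THEN compile_c]; (vi) [IF cache_stale THEN format_ok]. Adds hdr_changed, compile_c, format_ok.
Round 2: (vii) [IF format_ok THEN rollback_ready]. Adds rollback_ready.
Round 3: (iii) [IF rollback_ready THEN deploy_prod]. Adds deploy_prod.
Round 4: (i) [IF deploy_prod THEN deploy_stage]. Adds deploy_stage.
deploy_stage first appears in round 4.

4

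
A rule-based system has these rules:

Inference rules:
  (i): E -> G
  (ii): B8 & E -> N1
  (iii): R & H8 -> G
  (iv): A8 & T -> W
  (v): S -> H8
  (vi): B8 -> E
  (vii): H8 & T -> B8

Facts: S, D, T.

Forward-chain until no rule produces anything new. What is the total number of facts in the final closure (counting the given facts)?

8

Round 1: (v) [S -> H8]. Adds H8.
Round 2: (vii) [H8 & T -> B8]. Adds B8.
Round 3: (vi) [B8 -> E]. Adds E.
Round 4: (i) [E -> G]; (ii) [B8 & E -> N1]. Adds G, N1.
Closure: {B8, D, E, G, H8, N1, S, T} — 8 facts.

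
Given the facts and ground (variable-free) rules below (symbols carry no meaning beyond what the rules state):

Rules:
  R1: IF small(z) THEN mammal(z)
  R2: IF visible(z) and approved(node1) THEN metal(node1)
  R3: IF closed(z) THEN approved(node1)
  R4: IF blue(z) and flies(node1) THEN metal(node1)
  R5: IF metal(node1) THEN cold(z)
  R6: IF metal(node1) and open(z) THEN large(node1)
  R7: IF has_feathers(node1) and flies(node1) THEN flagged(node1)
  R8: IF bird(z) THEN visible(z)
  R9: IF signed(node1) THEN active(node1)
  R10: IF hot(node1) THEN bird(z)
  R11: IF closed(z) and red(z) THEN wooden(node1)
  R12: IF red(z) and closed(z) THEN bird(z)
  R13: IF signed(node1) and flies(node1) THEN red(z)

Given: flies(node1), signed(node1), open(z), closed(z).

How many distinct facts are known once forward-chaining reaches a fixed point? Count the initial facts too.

[1] R3 [IF closed(z) THEN approved(node1)]; R9 [IF signed(node1) THEN active(node1)]; R13 [IF signed(node1) and flies(node1) THEN red(z)]. ⇒ new: approved(node1), active(node1), red(z).
[2] R11 [IF closed(z) and red(z) THEN wooden(node1)]; R12 [IF red(z) and closed(z) THEN bird(z)]. ⇒ new: wooden(node1), bird(z).
[3] R8 [IF bird(z) THEN visible(z)]. ⇒ new: visible(z).
[4] R2 [IF visible(z) and approved(node1) THEN metal(node1)]. ⇒ new: metal(node1).
[5] R5 [IF metal(node1) THEN cold(z)]; R6 [IF metal(node1) and open(z) THEN large(node1)]. ⇒ new: cold(z), large(node1).
Closure: {active(node1), approved(node1), bird(z), closed(z), cold(z), flies(node1), large(node1), metal(node1), open(z), red(z), signed(node1), visible(z), wooden(node1)} — 13 facts.

13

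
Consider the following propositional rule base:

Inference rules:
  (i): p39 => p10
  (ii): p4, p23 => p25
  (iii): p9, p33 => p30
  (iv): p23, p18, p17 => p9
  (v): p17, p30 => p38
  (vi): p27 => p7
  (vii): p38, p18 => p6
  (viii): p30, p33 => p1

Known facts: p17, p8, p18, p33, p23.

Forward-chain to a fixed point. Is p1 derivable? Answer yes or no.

[1] (iv) [p23, p18, p17 => p9]. ⇒ new: p9.
[2] (iii) [p9, p33 => p30]. ⇒ new: p30.
[3] (v) [p17, p30 => p38]; (viii) [p30, p33 => p1]. ⇒ new: p38, p1.
[4] (vii) [p38, p18 => p6]. ⇒ new: p6.
p1 appears in round 3, so it is derivable.

yes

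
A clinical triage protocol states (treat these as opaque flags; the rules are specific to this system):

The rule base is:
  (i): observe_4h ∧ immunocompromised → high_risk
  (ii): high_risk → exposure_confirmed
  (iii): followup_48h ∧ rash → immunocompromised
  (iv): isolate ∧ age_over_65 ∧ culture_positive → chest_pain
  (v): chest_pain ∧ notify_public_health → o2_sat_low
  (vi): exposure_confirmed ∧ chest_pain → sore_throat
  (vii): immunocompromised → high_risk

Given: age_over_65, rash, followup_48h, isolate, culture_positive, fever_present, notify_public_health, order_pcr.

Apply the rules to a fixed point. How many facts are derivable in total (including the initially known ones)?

Round 1: (iii) [followup_48h ∧ rash → immunocompromised]; (iv) [isolate ∧ age_over_65 ∧ culture_positive → chest_pain]. Adds immunocompromised, chest_pain.
Round 2: (v) [chest_pain ∧ notify_public_health → o2_sat_low]; (vii) [immunocompromised → high_risk]. Adds o2_sat_low, high_risk.
Round 3: (ii) [high_risk → exposure_confirmed]. Adds exposure_confirmed.
Round 4: (vi) [exposure_confirmed ∧ chest_pain → sore_throat]. Adds sore_throat.
Closure: {age_over_65, chest_pain, culture_positive, exposure_confirmed, fever_present, followup_48h, high_risk, immunocompromised, isolate, notify_public_health, o2_sat_low, order_pcr, rash, sore_throat} — 14 facts.

14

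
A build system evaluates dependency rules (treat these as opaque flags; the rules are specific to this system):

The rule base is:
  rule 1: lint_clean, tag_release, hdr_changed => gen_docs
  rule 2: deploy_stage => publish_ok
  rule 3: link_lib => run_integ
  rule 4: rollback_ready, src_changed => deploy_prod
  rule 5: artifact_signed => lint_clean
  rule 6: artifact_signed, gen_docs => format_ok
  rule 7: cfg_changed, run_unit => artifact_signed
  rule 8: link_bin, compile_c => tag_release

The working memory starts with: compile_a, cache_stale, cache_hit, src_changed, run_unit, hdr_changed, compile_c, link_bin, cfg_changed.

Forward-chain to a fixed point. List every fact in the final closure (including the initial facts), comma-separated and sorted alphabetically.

artifact_signed, cache_hit, cache_stale, cfg_changed, compile_a, compile_c, format_ok, gen_docs, hdr_changed, link_bin, lint_clean, run_unit, src_changed, tag_release

Round 1: rule 7 [cfg_changed, run_unit => artifact_signed]; rule 8 [link_bin, compile_c => tag_release]. New: artifact_signed, tag_release.
Round 2: rule 5 [artifact_signed => lint_clean]. New: lint_clean.
Round 3: rule 1 [lint_clean, tag_release, hdr_changed => gen_docs]. New: gen_docs.
Round 4: rule 6 [artifact_signed, gen_docs => format_ok]. New: format_ok.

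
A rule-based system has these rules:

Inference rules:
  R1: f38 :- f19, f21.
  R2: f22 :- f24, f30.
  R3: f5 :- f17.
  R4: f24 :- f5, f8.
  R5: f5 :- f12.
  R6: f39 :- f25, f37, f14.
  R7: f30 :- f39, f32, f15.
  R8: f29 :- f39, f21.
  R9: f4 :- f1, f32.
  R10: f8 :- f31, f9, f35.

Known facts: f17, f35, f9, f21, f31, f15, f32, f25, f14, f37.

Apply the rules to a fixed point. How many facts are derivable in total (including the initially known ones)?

17

Round 1: R3 [f5 :- f17.]; R6 [f39 :- f25, f37, f14.]; R10 [f8 :- f31, f9, f35.]. Adds f5, f39, f8.
Round 2: R4 [f24 :- f5, f8.]; R7 [f30 :- f39, f32, f15.]; R8 [f29 :- f39, f21.]. Adds f24, f30, f29.
Round 3: R2 [f22 :- f24, f30.]. Adds f22.
Closure: {f14, f15, f17, f21, f22, f24, f25, f29, f30, f31, f32, f35, f37, f39, f5, f8, f9} — 17 facts.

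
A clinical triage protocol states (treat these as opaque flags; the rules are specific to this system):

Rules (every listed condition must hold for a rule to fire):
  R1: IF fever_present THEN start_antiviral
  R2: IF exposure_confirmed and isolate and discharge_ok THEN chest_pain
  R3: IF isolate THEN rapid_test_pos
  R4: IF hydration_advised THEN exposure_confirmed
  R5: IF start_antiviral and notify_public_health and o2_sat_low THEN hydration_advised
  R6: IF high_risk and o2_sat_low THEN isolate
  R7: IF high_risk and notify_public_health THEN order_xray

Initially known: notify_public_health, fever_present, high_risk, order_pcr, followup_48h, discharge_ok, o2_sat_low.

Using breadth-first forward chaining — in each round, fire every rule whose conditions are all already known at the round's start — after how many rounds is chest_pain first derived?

4

Round 1 — R1, R6, R7, derive start_antiviral, isolate, order_xray.
Round 2 — R3, R5, derive rapid_test_pos, hydration_advised.
Round 3 — R4, derive exposure_confirmed.
Round 4 — R2, derive chest_pain.
chest_pain first appears in round 4.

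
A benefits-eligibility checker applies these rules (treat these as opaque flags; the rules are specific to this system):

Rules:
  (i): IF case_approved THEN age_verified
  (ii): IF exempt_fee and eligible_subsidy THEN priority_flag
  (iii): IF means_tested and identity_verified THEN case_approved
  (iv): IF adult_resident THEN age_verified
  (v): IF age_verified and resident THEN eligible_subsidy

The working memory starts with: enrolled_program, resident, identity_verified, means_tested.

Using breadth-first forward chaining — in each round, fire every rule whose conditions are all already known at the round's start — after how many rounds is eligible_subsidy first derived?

Round 1: (iii) [IF means_tested and identity_verified THEN case_approved]. New: case_approved.
Round 2: (i) [IF case_approved THEN age_verified]. New: age_verified.
Round 3: (v) [IF age_verified and resident THEN eligible_subsidy]. New: eligible_subsidy.
eligible_subsidy first appears in round 3.

3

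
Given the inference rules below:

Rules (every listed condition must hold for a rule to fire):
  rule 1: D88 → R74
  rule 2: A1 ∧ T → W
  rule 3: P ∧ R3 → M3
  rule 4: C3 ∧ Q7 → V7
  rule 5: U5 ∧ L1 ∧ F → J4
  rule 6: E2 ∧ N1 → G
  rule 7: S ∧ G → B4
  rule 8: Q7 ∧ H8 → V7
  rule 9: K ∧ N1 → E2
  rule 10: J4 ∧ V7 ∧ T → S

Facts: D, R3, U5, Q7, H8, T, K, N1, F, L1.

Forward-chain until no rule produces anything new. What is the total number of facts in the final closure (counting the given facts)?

16

Round 1: rule 5 [U5 ∧ L1 ∧ F → J4]; rule 8 [Q7 ∧ H8 → V7]; rule 9 [K ∧ N1 → E2]. Adds J4, V7, E2.
Round 2: rule 6 [E2 ∧ N1 → G]; rule 10 [J4 ∧ V7 ∧ T → S]. Adds G, S.
Round 3: rule 7 [S ∧ G → B4]. Adds B4.
Closure: {B4, D, E2, F, G, H8, J4, K, L1, N1, Q7, R3, S, T, U5, V7} — 16 facts.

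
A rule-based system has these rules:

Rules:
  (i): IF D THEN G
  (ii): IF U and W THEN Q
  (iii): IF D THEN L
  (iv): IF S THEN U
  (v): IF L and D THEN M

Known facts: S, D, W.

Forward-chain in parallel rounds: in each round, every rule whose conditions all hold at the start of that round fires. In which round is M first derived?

[1] (i) [IF D THEN G]; (iii) [IF D THEN L]; (iv) [IF S THEN U]. ⇒ new: G, L, U.
[2] (ii) [IF U and W THEN Q]; (v) [IF L and D THEN M]. ⇒ new: Q, M.
M first appears in round 2.

2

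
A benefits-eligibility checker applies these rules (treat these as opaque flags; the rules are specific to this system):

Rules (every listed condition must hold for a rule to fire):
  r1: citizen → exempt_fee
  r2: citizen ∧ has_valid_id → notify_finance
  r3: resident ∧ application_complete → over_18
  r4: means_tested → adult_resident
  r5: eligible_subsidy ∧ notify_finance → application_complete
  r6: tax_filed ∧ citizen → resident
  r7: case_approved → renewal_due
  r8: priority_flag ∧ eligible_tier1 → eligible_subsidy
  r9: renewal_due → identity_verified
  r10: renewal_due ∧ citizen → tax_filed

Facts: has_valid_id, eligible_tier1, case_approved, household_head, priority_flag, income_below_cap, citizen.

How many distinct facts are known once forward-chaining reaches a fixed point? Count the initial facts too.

Round 1: r1 [citizen → exempt_fee]; r2 [citizen ∧ has_valid_id → notify_finance]; r7 [case_approved → renewal_due]; r8 [priority_flag ∧ eligible_tier1 → eligible_subsidy]. New: exempt_fee, notify_finance, renewal_due, eligible_subsidy.
Round 2: r5 [eligible_subsidy ∧ notify_finance → application_complete]; r9 [renewal_due → identity_verified]; r10 [renewal_due ∧ citizen → tax_filed]. New: application_complete, identity_verified, tax_filed.
Round 3: r6 [tax_filed ∧ citizen → resident]. New: resident.
Round 4: r3 [resident ∧ application_complete → over_18]. New: over_18.
Closure: {application_complete, case_approved, citizen, eligible_subsidy, eligible_tier1, exempt_fee, has_valid_id, household_head, identity_verified, income_below_cap, notify_finance, over_18, priority_flag, renewal_due, resident, tax_filed} — 16 facts.

16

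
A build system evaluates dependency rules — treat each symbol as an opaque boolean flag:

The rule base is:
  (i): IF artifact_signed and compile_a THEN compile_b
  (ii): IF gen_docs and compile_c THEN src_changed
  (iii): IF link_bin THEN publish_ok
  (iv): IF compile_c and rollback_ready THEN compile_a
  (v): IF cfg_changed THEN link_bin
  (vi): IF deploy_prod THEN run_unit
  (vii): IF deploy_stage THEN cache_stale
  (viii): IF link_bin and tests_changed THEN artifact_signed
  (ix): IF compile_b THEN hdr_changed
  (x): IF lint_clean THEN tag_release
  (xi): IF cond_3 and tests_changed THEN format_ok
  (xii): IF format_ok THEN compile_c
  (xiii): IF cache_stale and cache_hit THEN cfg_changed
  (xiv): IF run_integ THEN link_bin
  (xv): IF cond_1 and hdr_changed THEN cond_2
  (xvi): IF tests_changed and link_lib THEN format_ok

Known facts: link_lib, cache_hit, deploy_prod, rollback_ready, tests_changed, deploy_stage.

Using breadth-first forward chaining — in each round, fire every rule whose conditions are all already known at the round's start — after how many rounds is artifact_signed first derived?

4

Round 1: (vi) [IF deploy_prod THEN run_unit]; (vii) [IF deploy_stage THEN cache_stale]; (xvi) [IF tests_changed and link_lib THEN format_ok]. New: run_unit, cache_stale, format_ok.
Round 2: (xii) [IF format_ok THEN compile_c]; (xiii) [IF cache_stale and cache_hit THEN cfg_changed]. New: compile_c, cfg_changed.
Round 3: (iv) [IF compile_c and rollback_ready THEN compile_a]; (v) [IF cfg_changed THEN link_bin]. New: compile_a, link_bin.
Round 4: (iii) [IF link_bin THEN publish_ok]; (viii) [IF link_bin and tests_changed THEN artifact_signed]. New: publish_ok, artifact_signed.
artifact_signed first appears in round 4.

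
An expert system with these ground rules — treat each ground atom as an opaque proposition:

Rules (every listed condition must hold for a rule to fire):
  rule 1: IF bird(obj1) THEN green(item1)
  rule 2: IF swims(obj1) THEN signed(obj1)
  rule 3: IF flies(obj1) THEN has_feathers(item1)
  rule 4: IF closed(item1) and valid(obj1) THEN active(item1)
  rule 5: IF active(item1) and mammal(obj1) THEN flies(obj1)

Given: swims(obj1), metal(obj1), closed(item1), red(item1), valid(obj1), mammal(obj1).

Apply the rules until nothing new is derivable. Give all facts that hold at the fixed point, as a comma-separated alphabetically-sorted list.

active(item1), closed(item1), flies(obj1), has_feathers(item1), mammal(obj1), metal(obj1), red(item1), signed(obj1), swims(obj1), valid(obj1)

Round 1 — rule 2, rule 4, derive signed(obj1), active(item1).
Round 2 — rule 5, derive flies(obj1).
Round 3 — rule 3, derive has_feathers(item1).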